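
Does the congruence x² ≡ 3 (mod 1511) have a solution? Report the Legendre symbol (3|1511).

Reciprocity: 3 ≡ 3 and 1511 ≡ 3 (mod 4), so (3/1511) = −(1511/3).
Reduce top mod 3: now compute (2/3).
Pull out 2: since 3 ≡ 3 (mod 8), (2/3) = -1.
Reached (1/3) = 1. Collecting the sign flips along the way, the symbol is +1.

1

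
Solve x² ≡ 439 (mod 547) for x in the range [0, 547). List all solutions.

Since 547 ≡ 3 (mod 4), a square root of 439 is 439^((547+1)/4) = 439^137 mod 547.
Repeated squaring: 439^2≡177, 439^4≡150, 439^8≡73, 439^16≡406, 439^32≡189, 439^64≡166, 439^128≡206 (mod 547).
439^137 = 439^(128+8+1) ≡ 486 (mod 547).
Check: 486² = 236196 ≡ 439 (mod 547). The two roots are 61 and 486.

61, 486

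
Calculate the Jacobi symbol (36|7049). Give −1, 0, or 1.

Pull out 2^2: since 7049 ≡ 1 (mod 8), (2/7049) = +1, so (2/7049)^2 = +1.
Reciprocity: 9 ≡ 1 and 7049 ≡ 1 (mod 4), so (9/7049) = +(7049/9).
Reduce top mod 9: now compute (2/9).
Pull out 2: since 9 ≡ 1 (mod 8), (2/9) = +1.
Reached (1/9) = 1. Collecting the sign flips along the way, the symbol is +1.

1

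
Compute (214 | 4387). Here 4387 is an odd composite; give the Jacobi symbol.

0

Pull out 2: since 4387 ≡ 3 (mod 8), (2/4387) = -1.
Reciprocity: 107 ≡ 3 and 4387 ≡ 3 (mod 4), so (107/4387) = −(4387/107).
Reduce top mod 107: now compute (0/107).
Top reduces to 0: gcd > 1, so the symbol is 0.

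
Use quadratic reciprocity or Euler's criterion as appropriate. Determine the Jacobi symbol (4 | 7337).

1

Pull out 2^2: since 7337 ≡ 1 (mod 8), (2/7337) = +1, so (2/7337)^2 = +1.
Reached (1/7337) = 1. Collecting the sign flips along the way, the symbol is +1.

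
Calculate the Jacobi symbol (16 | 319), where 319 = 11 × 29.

1

Pull out 2^4: since 319 ≡ 7 (mod 8), (2/319) = +1, so (2/319)^4 = +1.
Reached (1/319) = 1. Collecting the sign flips along the way, the symbol is +1.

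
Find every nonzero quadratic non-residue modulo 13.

Square k = 1,…,6 (k and 13−k give the same square):
1²=1, 2²=4, 3²=9, 4²≡3, 5²≡12, 6²≡10 (mod 13).
The residues are {1, 3, 4, 9, 10, 12}; the non-residues are the remaining 6 nonzero classes.

2 5 6 7 8 11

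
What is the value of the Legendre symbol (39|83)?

Reciprocity: 39 ≡ 3 and 83 ≡ 3 (mod 4), so (39/83) = −(83/39).
Reduce top mod 39: now compute (5/39).
Reciprocity: 5 ≡ 1 and 39 ≡ 3 (mod 4), so (5/39) = +(39/5).
Reduce top mod 5: now compute (4/5).
Pull out 2^2: since 5 ≡ 5 (mod 8), (2/5) = -1, so (2/5)^2 = +1.
Reached (1/5) = 1. Collecting the sign flips along the way, the symbol is -1.

-1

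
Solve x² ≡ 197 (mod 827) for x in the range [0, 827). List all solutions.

32, 795

Since 827 ≡ 3 (mod 4), a square root of 197 is 197^((827+1)/4) = 197^207 mod 827.
Repeated squaring: 197^2≡767, 197^4≡292, 197^8≡83, 197^16≡273, 197^32≡99, 197^64≡704, 197^128≡243 (mod 827).
197^207 = 197^(128+64+8+4+2+1) ≡ 795 (mod 827).
Check: 795² = 632025 ≡ 197 (mod 827). The two roots are 32 and 795.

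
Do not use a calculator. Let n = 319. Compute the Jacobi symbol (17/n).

1

Reciprocity: 17 ≡ 1 and 319 ≡ 3 (mod 4), so (17/319) = +(319/17).
Reduce top mod 17: now compute (13/17).
Reciprocity: 13 ≡ 1 and 17 ≡ 1 (mod 4), so (13/17) = +(17/13).
Reduce top mod 13: now compute (4/13).
Pull out 2^2: since 13 ≡ 5 (mod 8), (2/13) = -1, so (2/13)^2 = +1.
Reached (1/13) = 1. Collecting the sign flips along the way, the symbol is +1.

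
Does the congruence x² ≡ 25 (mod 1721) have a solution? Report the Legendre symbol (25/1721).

1

Reciprocity: 25 ≡ 1 and 1721 ≡ 1 (mod 4), so (25/1721) = +(1721/25).
Reduce top mod 25: now compute (21/25).
Reciprocity: 21 ≡ 1 and 25 ≡ 1 (mod 4), so (21/25) = +(25/21).
Reduce top mod 21: now compute (4/21).
Pull out 2^2: since 21 ≡ 5 (mod 8), (2/21) = -1, so (2/21)^2 = +1.
Reached (1/21) = 1. Collecting the sign flips along the way, the symbol is +1.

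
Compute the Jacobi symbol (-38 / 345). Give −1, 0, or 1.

First reduce: -38 ≡ 307 (mod 345).
Reciprocity: 307 ≡ 3 and 345 ≡ 1 (mod 4), so (307/345) = +(345/307).
Reduce top mod 307: now compute (38/307).
Pull out 2: since 307 ≡ 3 (mod 8), (2/307) = -1.
Reciprocity: 19 ≡ 3 and 307 ≡ 3 (mod 4), so (19/307) = −(307/19).
Reduce top mod 19: now compute (3/19).
Reciprocity: 3 ≡ 3 and 19 ≡ 3 (mod 4), so (3/19) = −(19/3).
Reduce top mod 3: now compute (1/3).
Reached (1/3) = 1. Collecting the sign flips along the way, the symbol is -1.

-1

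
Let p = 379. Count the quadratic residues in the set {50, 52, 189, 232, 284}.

2

(50/379) = -1 → non-residue.
(52/379) = -1 → non-residue.
(189/379) = +1 → QR.
(232/379) = +1 → QR.
(284/379) = -1 → non-residue.
Total quadratic residues among the 5: 2.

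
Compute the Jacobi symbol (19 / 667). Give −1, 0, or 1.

Reciprocity: 19 ≡ 3 and 667 ≡ 3 (mod 4), so (19/667) = −(667/19).
Reduce top mod 19: now compute (2/19).
Pull out 2: since 19 ≡ 3 (mod 8), (2/19) = -1.
Reached (1/19) = 1. Collecting the sign flips along the way, the symbol is +1.

1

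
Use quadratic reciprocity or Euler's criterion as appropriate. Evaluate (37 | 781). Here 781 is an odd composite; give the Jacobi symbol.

1

Reciprocity: 37 ≡ 1 and 781 ≡ 1 (mod 4), so (37/781) = +(781/37).
Reduce top mod 37: now compute (4/37).
Pull out 2^2: since 37 ≡ 5 (mod 8), (2/37) = -1, so (2/37)^2 = +1.
Reached (1/37) = 1. Collecting the sign flips along the way, the symbol is +1.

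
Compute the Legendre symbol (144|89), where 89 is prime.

First reduce: 144 ≡ 55 (mod 89).
Reciprocity: 55 ≡ 3 and 89 ≡ 1 (mod 4), so (55/89) = +(89/55).
Reduce top mod 55: now compute (34/55).
Pull out 2: since 55 ≡ 7 (mod 8), (2/55) = +1.
Reciprocity: 17 ≡ 1 and 55 ≡ 3 (mod 4), so (17/55) = +(55/17).
Reduce top mod 17: now compute (4/17).
Pull out 2^2: since 17 ≡ 1 (mod 8), (2/17) = +1, so (2/17)^2 = +1.
Reached (1/17) = 1. Collecting the sign flips along the way, the symbol is +1.

1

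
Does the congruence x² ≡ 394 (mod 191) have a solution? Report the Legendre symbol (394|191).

First reduce: 394 ≡ 12 (mod 191).
Pull out 2^2: since 191 ≡ 7 (mod 8), (2/191) = +1, so (2/191)^2 = +1.
Reciprocity: 3 ≡ 3 and 191 ≡ 3 (mod 4), so (3/191) = −(191/3).
Reduce top mod 3: now compute (2/3).
Pull out 2: since 3 ≡ 3 (mod 8), (2/3) = -1.
Reached (1/3) = 1. Collecting the sign flips along the way, the symbol is +1.

1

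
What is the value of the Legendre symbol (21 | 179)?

Euler's criterion: (21/179) ≡ 21^89 (mod 179).
21^2 ≡ 83 (mod 179)
21^4 ≡ 87 (mod 179)
21^8 ≡ 51 (mod 179)
21^16 ≡ 95 (mod 179)
21^32 ≡ 75 (mod 179)
21^64 ≡ 76 (mod 179)
21^89 = 21^(64+16+8+1) ≡ 178 (mod 179).
Result is 178 ≡ −1, so (21/179) = −1.

-1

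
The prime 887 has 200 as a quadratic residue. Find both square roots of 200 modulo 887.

246, 641

Since 887 ≡ 3 (mod 4), a square root of 200 is 200^((887+1)/4) = 200^222 mod 887.
Repeated squaring: 200^2≡85, 200^4≡129, 200^8≡675, 200^16≡594, 200^32≡697, 200^64≡620, 200^128≡329 (mod 887).
200^222 = 200^(128+64+16+8+4+2) ≡ 641 (mod 887).
Check: 641² = 410881 ≡ 200 (mod 887). The two roots are 246 and 641.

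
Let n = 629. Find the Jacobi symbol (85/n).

0

Reciprocity: 85 ≡ 1 and 629 ≡ 1 (mod 4), so (85/629) = +(629/85).
Reduce top mod 85: now compute (34/85).
Pull out 2: since 85 ≡ 5 (mod 8), (2/85) = -1.
Reciprocity: 17 ≡ 1 and 85 ≡ 1 (mod 4), so (17/85) = +(85/17).
Reduce top mod 17: now compute (0/17).
Top reduces to 0: gcd > 1, so the symbol is 0.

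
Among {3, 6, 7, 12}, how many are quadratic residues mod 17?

0

(3/17) = -1 → non-residue.
(6/17) = -1 → non-residue.
(7/17) = -1 → non-residue.
(12/17) = -1 → non-residue.
Total quadratic residues among the 4: 0.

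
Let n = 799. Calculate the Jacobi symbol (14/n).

-1

Pull out 2: since 799 ≡ 7 (mod 8), (2/799) = +1.
Reciprocity: 7 ≡ 3 and 799 ≡ 3 (mod 4), so (7/799) = −(799/7).
Reduce top mod 7: now compute (1/7).
Reached (1/7) = 1. Collecting the sign flips along the way, the symbol is -1.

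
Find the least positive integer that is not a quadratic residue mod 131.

2

(2/131) = −1, so 2 is the smallest positive non-residue mod 131.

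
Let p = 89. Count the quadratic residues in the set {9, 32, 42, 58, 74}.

(9/89) = +1 → QR.
(32/89) = +1 → QR.
(42/89) = +1 → QR.
(58/89) = -1 → non-residue.
(74/89) = -1 → non-residue.
Total quadratic residues among the 5: 3.

3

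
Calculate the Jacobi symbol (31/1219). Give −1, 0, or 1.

Reciprocity: 31 ≡ 3 and 1219 ≡ 3 (mod 4), so (31/1219) = −(1219/31).
Reduce top mod 31: now compute (10/31).
Pull out 2: since 31 ≡ 7 (mod 8), (2/31) = +1.
Reciprocity: 5 ≡ 1 and 31 ≡ 3 (mod 4), so (5/31) = +(31/5).
Reduce top mod 5: now compute (1/5).
Reached (1/5) = 1. Collecting the sign flips along the way, the symbol is -1.

-1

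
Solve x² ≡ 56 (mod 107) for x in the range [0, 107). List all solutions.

22, 85

Since 107 ≡ 3 (mod 4), a square root of 56 is 56^((107+1)/4) = 56^27 mod 107.
Repeated squaring: 56^2≡33, 56^4≡19, 56^8≡40, 56^16≡102 (mod 107).
56^27 = 56^(16+8+2+1) ≡ 85 (mod 107).
Check: 85² = 7225 ≡ 56 (mod 107). The two roots are 22 and 85.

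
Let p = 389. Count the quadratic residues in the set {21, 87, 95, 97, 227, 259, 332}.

(21/389) = -1 → non-residue.
(87/389) = +1 → QR.
(95/389) = +1 → QR.
(97/389) = +1 → QR.
(227/389) = -1 → non-residue.
(259/389) = -1 → non-residue.
(332/389) = -1 → non-residue.
Total quadratic residues among the 7: 3.

3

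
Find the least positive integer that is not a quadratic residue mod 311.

(2/311) = +1, so 2 is a residue.
(3/311) = +1, so 3 is a residue.
(4/311) = +1, so 4 is a residue.
(5/311) = +1, so 5 is a residue.
(6/311) = +1, so 6 is a residue.
(7/311) = +1, so 7 is a residue.
(8/311) = +1, so 8 is a residue.
(9/311) = +1, so 9 is a residue.
(10/311) = +1, so 10 is a residue.
(11/311) = −1, so 11 is the smallest positive non-residue mod 311.

11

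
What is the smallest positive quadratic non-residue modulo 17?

3

(2/17) = +1, so 2 is a residue.
(3/17) = −1, so 3 is the smallest positive non-residue mod 17.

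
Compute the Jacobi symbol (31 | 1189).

-1

Reciprocity: 31 ≡ 3 and 1189 ≡ 1 (mod 4), so (31/1189) = +(1189/31).
Reduce top mod 31: now compute (11/31).
Reciprocity: 11 ≡ 3 and 31 ≡ 3 (mod 4), so (11/31) = −(31/11).
Reduce top mod 11: now compute (9/11).
Reciprocity: 9 ≡ 1 and 11 ≡ 3 (mod 4), so (9/11) = +(11/9).
Reduce top mod 9: now compute (2/9).
Pull out 2: since 9 ≡ 1 (mod 8), (2/9) = +1.
Reached (1/9) = 1. Collecting the sign flips along the way, the symbol is -1.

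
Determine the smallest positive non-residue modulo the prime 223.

3

(2/223) = +1, so 2 is a residue.
(3/223) = −1, so 3 is the smallest positive non-residue mod 223.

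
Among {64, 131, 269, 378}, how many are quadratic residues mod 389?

3

(64/389) = +1 → QR.
(131/389) = -1 → non-residue.
(269/389) = +1 → QR.
(378/389) = +1 → QR.
Total quadratic residues among the 4: 3.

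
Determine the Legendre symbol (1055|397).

First reduce: 1055 ≡ 261 (mod 397).
Reciprocity: 261 ≡ 1 and 397 ≡ 1 (mod 4), so (261/397) = +(397/261).
Reduce top mod 261: now compute (136/261).
Pull out 2^3: since 261 ≡ 5 (mod 8), (2/261) = -1, so (2/261)^3 = -1.
Reciprocity: 17 ≡ 1 and 261 ≡ 1 (mod 4), so (17/261) = +(261/17).
Reduce top mod 17: now compute (6/17).
Pull out 2: since 17 ≡ 1 (mod 8), (2/17) = +1.
Reciprocity: 3 ≡ 3 and 17 ≡ 1 (mod 4), so (3/17) = +(17/3).
Reduce top mod 3: now compute (2/3).
Pull out 2: since 3 ≡ 3 (mod 8), (2/3) = -1.
Reached (1/3) = 1. Collecting the sign flips along the way, the symbol is +1.

1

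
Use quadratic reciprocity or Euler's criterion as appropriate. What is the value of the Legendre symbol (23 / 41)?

Reciprocity: 23 ≡ 3 and 41 ≡ 1 (mod 4), so (23/41) = +(41/23).
Reduce top mod 23: now compute (18/23).
Pull out 2: since 23 ≡ 7 (mod 8), (2/23) = +1.
Reciprocity: 9 ≡ 1 and 23 ≡ 3 (mod 4), so (9/23) = +(23/9).
Reduce top mod 9: now compute (5/9).
Reciprocity: 5 ≡ 1 and 9 ≡ 1 (mod 4), so (5/9) = +(9/5).
Reduce top mod 5: now compute (4/5).
Pull out 2^2: since 5 ≡ 5 (mod 8), (2/5) = -1, so (2/5)^2 = +1.
Reached (1/5) = 1. Collecting the sign flips along the way, the symbol is +1.

1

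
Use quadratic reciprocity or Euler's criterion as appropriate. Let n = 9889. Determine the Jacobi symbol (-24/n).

First reduce: -24 ≡ 9865 (mod 9889).
Reciprocity: 9865 ≡ 1 and 9889 ≡ 1 (mod 4), so (9865/9889) = +(9889/9865).
Reduce top mod 9865: now compute (24/9865).
Pull out 2^3: since 9865 ≡ 1 (mod 8), (2/9865) = +1, so (2/9865)^3 = +1.
Reciprocity: 3 ≡ 3 and 9865 ≡ 1 (mod 4), so (3/9865) = +(9865/3).
Reduce top mod 3: now compute (1/3).
Reached (1/3) = 1. Collecting the sign flips along the way, the symbol is +1.

1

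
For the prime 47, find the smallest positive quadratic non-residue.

(2/47) = +1, so 2 is a residue.
(3/47) = +1, so 3 is a residue.
(4/47) = +1, so 4 is a residue.
(5/47) = −1, so 5 is the smallest positive non-residue mod 47.

5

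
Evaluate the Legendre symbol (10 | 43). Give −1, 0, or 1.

1

Euler's criterion: (10/43) ≡ 10^21 (mod 43).
10^2 ≡ 14 (mod 43)
10^4 ≡ 24 (mod 43)
10^8 ≡ 17 (mod 43)
10^16 ≡ 31 (mod 43)
10^21 = 10^(16+4+1) ≡ 1 (mod 43).
Result is 1, so (10/43) = 1.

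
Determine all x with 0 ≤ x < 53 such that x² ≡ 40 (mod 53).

53 ≡ 1 (mod 4), so we find a root by search.
Trying successive values, 26² = 676 ≡ 40 (mod 53). The other root is 53 − 26 = 27.

26, 27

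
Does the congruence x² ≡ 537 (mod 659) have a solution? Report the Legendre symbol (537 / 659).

1

Reciprocity: 537 ≡ 1 and 659 ≡ 3 (mod 4), so (537/659) = +(659/537).
Reduce top mod 537: now compute (122/537).
Pull out 2: since 537 ≡ 1 (mod 8), (2/537) = +1.
Reciprocity: 61 ≡ 1 and 537 ≡ 1 (mod 4), so (61/537) = +(537/61).
Reduce top mod 61: now compute (49/61).
Reciprocity: 49 ≡ 1 and 61 ≡ 1 (mod 4), so (49/61) = +(61/49).
Reduce top mod 49: now compute (12/49).
Pull out 2^2: since 49 ≡ 1 (mod 8), (2/49) = +1, so (2/49)^2 = +1.
Reciprocity: 3 ≡ 3 and 49 ≡ 1 (mod 4), so (3/49) = +(49/3).
Reduce top mod 3: now compute (1/3).
Reached (1/3) = 1. Collecting the sign flips along the way, the symbol is +1.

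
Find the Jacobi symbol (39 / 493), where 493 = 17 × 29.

1

Reciprocity: 39 ≡ 3 and 493 ≡ 1 (mod 4), so (39/493) = +(493/39).
Reduce top mod 39: now compute (25/39).
Reciprocity: 25 ≡ 1 and 39 ≡ 3 (mod 4), so (25/39) = +(39/25).
Reduce top mod 25: now compute (14/25).
Pull out 2: since 25 ≡ 1 (mod 8), (2/25) = +1.
Reciprocity: 7 ≡ 3 and 25 ≡ 1 (mod 4), so (7/25) = +(25/7).
Reduce top mod 7: now compute (4/7).
Pull out 2^2: since 7 ≡ 7 (mod 8), (2/7) = +1, so (2/7)^2 = +1.
Reached (1/7) = 1. Collecting the sign flips along the way, the symbol is +1.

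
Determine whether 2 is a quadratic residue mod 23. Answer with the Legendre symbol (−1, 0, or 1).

Pull out 2: since 23 ≡ 7 (mod 8), (2/23) = +1.
Reached (1/23) = 1. Collecting the sign flips along the way, the symbol is +1.

1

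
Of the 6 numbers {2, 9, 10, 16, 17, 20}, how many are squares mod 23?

(2/23) = +1 → QR.
(9/23) = +1 → QR.
(10/23) = -1 → non-residue.
(16/23) = +1 → QR.
(17/23) = -1 → non-residue.
(20/23) = -1 → non-residue.
Total quadratic residues among the 6: 3.

3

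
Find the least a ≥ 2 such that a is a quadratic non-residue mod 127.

(2/127) = +1, so 2 is a residue.
(3/127) = −1, so 3 is the smallest positive non-residue mod 127.

3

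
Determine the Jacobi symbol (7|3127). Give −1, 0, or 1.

Reciprocity: 7 ≡ 3 and 3127 ≡ 3 (mod 4), so (7/3127) = −(3127/7).
Reduce top mod 7: now compute (5/7).
Reciprocity: 5 ≡ 1 and 7 ≡ 3 (mod 4), so (5/7) = +(7/5).
Reduce top mod 5: now compute (2/5).
Pull out 2: since 5 ≡ 5 (mod 8), (2/5) = -1.
Reached (1/5) = 1. Collecting the sign flips along the way, the symbol is +1.

1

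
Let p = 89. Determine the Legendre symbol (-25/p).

Euler's criterion: (-25/89) ≡ 64^44 (mod 89).
64^2 ≡ 2 (mod 89)
64^4 ≡ 4 (mod 89)
64^8 ≡ 16 (mod 89)
64^16 ≡ 78 (mod 89)
64^32 ≡ 32 (mod 89)
64^44 = 64^(32+8+4) ≡ 1 (mod 89).
Result is 1, so (-25/89) = 1.

1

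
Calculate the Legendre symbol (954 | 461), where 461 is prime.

First reduce: 954 ≡ 32 (mod 461).
Pull out 2^5: since 461 ≡ 5 (mod 8), (2/461) = -1, so (2/461)^5 = -1.
Reached (1/461) = 1. Collecting the sign flips along the way, the symbol is -1.

-1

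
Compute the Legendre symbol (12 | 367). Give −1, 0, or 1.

Pull out 2^2: since 367 ≡ 7 (mod 8), (2/367) = +1, so (2/367)^2 = +1.
Reciprocity: 3 ≡ 3 and 367 ≡ 3 (mod 4), so (3/367) = −(367/3).
Reduce top mod 3: now compute (1/3).
Reached (1/3) = 1. Collecting the sign flips along the way, the symbol is -1.

-1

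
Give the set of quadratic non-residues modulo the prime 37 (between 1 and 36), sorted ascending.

2,5,6,8,13,14,15,17,18,19,20,22,23,24,29,31,32,35

Square k = 1,…,18 (k and 37−k give the same square):
1²=1, 2²=4, 3²=9, 4²=16, 5²=25, 6²=36, 7²≡12, 8²≡27, 9²≡7, 10²≡26, 11²≡10, 12²≡33, 13²≡21, 14²≡11, 15²≡3, 16²≡34, 17²≡30, 18²≡28 (mod 37).
The residues are {1, 3, 4, 7, 9, 10, 11, 12, 16, 21, 25, 26, 27, 28, 30, 33, 34, 36}; the non-residues are the remaining 18 nonzero classes.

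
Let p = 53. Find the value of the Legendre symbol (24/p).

Pull out 2^3: since 53 ≡ 5 (mod 8), (2/53) = -1, so (2/53)^3 = -1.
Reciprocity: 3 ≡ 3 and 53 ≡ 1 (mod 4), so (3/53) = +(53/3).
Reduce top mod 3: now compute (2/3).
Pull out 2: since 3 ≡ 3 (mod 8), (2/3) = -1.
Reached (1/3) = 1. Collecting the sign flips along the way, the symbol is +1.

1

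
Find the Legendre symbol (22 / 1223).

Pull out 2: since 1223 ≡ 7 (mod 8), (2/1223) = +1.
Reciprocity: 11 ≡ 3 and 1223 ≡ 3 (mod 4), so (11/1223) = −(1223/11).
Reduce top mod 11: now compute (2/11).
Pull out 2: since 11 ≡ 3 (mod 8), (2/11) = -1.
Reached (1/11) = 1. Collecting the sign flips along the way, the symbol is +1.

1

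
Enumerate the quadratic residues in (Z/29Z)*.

Square k = 1,…,14 (k and 29−k give the same square):
1²=1, 2²=4, 3²=9, 4²=16, 5²=25, 6²≡7, 7²≡20, 8²≡6, 9²≡23, 10²≡13, 11²≡5, 12²≡28, 13²≡24, 14²≡22 (mod 29).
So the quadratic residues mod 29 are {1, 4, 5, 6, 7, 9, 13, 16, 20, 22, 23, 24, 25, 28}.

1 4 5 6 7 9 13 16 20 22 23 24 25 28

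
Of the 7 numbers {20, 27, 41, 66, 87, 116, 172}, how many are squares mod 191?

(20/191) = +1 → QR.
(27/191) = +1 → QR.
(41/191) = -1 → non-residue.
(66/191) = -1 → non-residue.
(87/191) = -1 → non-residue.
(116/191) = -1 → non-residue.
(172/191) = +1 → QR.
Total quadratic residues among the 7: 3.

3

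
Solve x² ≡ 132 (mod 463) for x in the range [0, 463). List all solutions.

39, 424

Since 463 ≡ 3 (mod 4), a square root of 132 is 132^((463+1)/4) = 132^116 mod 463.
Repeated squaring: 132^2≡293, 132^4≡194, 132^8≡133, 132^16≡95, 132^32≡228, 132^64≡128 (mod 463).
132^116 = 132^(64+32+16+4) ≡ 39 (mod 463).
Check: 39² = 1521 ≡ 132 (mod 463). The two roots are 39 and 424.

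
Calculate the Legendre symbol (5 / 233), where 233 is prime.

Reciprocity: 5 ≡ 1 and 233 ≡ 1 (mod 4), so (5/233) = +(233/5).
Reduce top mod 5: now compute (3/5).
Reciprocity: 3 ≡ 3 and 5 ≡ 1 (mod 4), so (3/5) = +(5/3).
Reduce top mod 3: now compute (2/3).
Pull out 2: since 3 ≡ 3 (mod 8), (2/3) = -1.
Reached (1/3) = 1. Collecting the sign flips along the way, the symbol is -1.

-1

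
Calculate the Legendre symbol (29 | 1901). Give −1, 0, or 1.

1

Reciprocity: 29 ≡ 1 and 1901 ≡ 1 (mod 4), so (29/1901) = +(1901/29).
Reduce top mod 29: now compute (16/29).
Pull out 2^4: since 29 ≡ 5 (mod 8), (2/29) = -1, so (2/29)^4 = +1.
Reached (1/29) = 1. Collecting the sign flips along the way, the symbol is +1.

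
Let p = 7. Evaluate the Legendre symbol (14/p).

First reduce: 14 ≡ 0 (mod 7).
Top reduces to 0: gcd > 1, so the symbol is 0.

0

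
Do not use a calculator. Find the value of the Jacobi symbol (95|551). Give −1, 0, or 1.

0

Reciprocity: 95 ≡ 3 and 551 ≡ 3 (mod 4), so (95/551) = −(551/95).
Reduce top mod 95: now compute (76/95).
Pull out 2^2: since 95 ≡ 7 (mod 8), (2/95) = +1, so (2/95)^2 = +1.
Reciprocity: 19 ≡ 3 and 95 ≡ 3 (mod 4), so (19/95) = −(95/19).
Reduce top mod 19: now compute (0/19).
Top reduces to 0: gcd > 1, so the symbol is 0.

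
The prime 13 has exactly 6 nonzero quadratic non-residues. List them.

2,5,6,7,8,11

Square k = 1,…,6 (k and 13−k give the same square):
1²=1, 2²=4, 3²=9, 4²≡3, 5²≡12, 6²≡10 (mod 13).
The residues are {1, 3, 4, 9, 10, 12}; the non-residues are the remaining 6 nonzero classes.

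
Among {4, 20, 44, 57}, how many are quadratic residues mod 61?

(4/61) = +1 → QR.
(20/61) = +1 → QR.
(44/61) = -1 → non-residue.
(57/61) = +1 → QR.
Total quadratic residues among the 4: 3.

3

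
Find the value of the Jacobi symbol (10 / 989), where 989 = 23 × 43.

-1

Pull out 2: since 989 ≡ 5 (mod 8), (2/989) = -1.
Reciprocity: 5 ≡ 1 and 989 ≡ 1 (mod 4), so (5/989) = +(989/5).
Reduce top mod 5: now compute (4/5).
Pull out 2^2: since 5 ≡ 5 (mod 8), (2/5) = -1, so (2/5)^2 = +1.
Reached (1/5) = 1. Collecting the sign flips along the way, the symbol is -1.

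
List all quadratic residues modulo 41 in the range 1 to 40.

1, 2, 4, 5, 8, 9, 10, 16, 18, 20, 21, 23, 25, 31, 32, 33, 36, 37, 39, 40

Square k = 1,…,20 (k and 41−k give the same square):
1²=1, 2²=4, 3²=9, 4²=16, 5²=25, 6²=36, 7²≡8, 8²≡23, 9²≡40, 10²≡18, 11²≡39, 12²≡21, 13²≡5, 14²≡32, 15²≡20, 16²≡10, 17²≡2, 18²≡37, 19²≡33, 20²≡31 (mod 41).
So the quadratic residues mod 41 are {1, 2, 4, 5, 8, 9, 10, 16, 18, 20, 21, 23, 25, 31, 32, 33, 36, 37, 39, 40}.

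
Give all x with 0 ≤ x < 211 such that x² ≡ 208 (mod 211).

Since 211 ≡ 3 (mod 4), a square root of 208 is 208^((211+1)/4) = 208^53 mod 211.
Repeated squaring: 208^2≡9, 208^4≡81, 208^8≡20, 208^16≡189, 208^32≡62 (mod 211).
208^53 = 208^(32+16+4+1) ≡ 182 (mod 211).
Check: 182² = 33124 ≡ 208 (mod 211). The two roots are 29 and 182.

29, 182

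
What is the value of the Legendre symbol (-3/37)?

1

First reduce: -3 ≡ 34 (mod 37).
Pull out 2: since 37 ≡ 5 (mod 8), (2/37) = -1.
Reciprocity: 17 ≡ 1 and 37 ≡ 1 (mod 4), so (17/37) = +(37/17).
Reduce top mod 17: now compute (3/17).
Reciprocity: 3 ≡ 3 and 17 ≡ 1 (mod 4), so (3/17) = +(17/3).
Reduce top mod 3: now compute (2/3).
Pull out 2: since 3 ≡ 3 (mod 8), (2/3) = -1.
Reached (1/3) = 1. Collecting the sign flips along the way, the symbol is +1.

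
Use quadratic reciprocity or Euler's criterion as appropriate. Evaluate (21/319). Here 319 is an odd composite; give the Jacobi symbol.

Reciprocity: 21 ≡ 1 and 319 ≡ 3 (mod 4), so (21/319) = +(319/21).
Reduce top mod 21: now compute (4/21).
Pull out 2^2: since 21 ≡ 5 (mod 8), (2/21) = -1, so (2/21)^2 = +1.
Reached (1/21) = 1. Collecting the sign flips along the way, the symbol is +1.

1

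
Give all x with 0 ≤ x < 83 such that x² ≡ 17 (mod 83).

10, 73

Since 83 ≡ 3 (mod 4), a square root of 17 is 17^((83+1)/4) = 17^21 mod 83.
Repeated squaring: 17^2≡40, 17^4≡23, 17^8≡31, 17^16≡48 (mod 83).
17^21 = 17^(16+4+1) ≡ 10 (mod 83).
Check: 10² = 100 ≡ 17 (mod 83). The two roots are 10 and 73.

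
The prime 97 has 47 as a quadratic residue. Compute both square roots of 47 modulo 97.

97 ≡ 1 (mod 4), so we find a root by search.
Trying successive values, 12² = 144 ≡ 47 (mod 97). The other root is 97 − 12 = 85.

12, 85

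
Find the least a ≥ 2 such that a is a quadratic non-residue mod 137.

(2/137) = +1, so 2 is a residue.
(3/137) = −1, so 3 is the smallest positive non-residue mod 137.

3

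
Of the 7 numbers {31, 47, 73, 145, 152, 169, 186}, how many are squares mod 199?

4

(31/199) = +1 → QR.
(47/199) = +1 → QR.
(73/199) = -1 → non-residue.
(145/199) = +1 → QR.
(152/199) = -1 → non-residue.
(169/199) = +1 → QR.
(186/199) = -1 → non-residue.
Total quadratic residues among the 7: 4.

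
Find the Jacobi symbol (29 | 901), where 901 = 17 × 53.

-1

Reciprocity: 29 ≡ 1 and 901 ≡ 1 (mod 4), so (29/901) = +(901/29).
Reduce top mod 29: now compute (2/29).
Pull out 2: since 29 ≡ 5 (mod 8), (2/29) = -1.
Reached (1/29) = 1. Collecting the sign flips along the way, the symbol is -1.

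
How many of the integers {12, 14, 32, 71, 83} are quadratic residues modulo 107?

(12/107) = +1 → QR.
(14/107) = +1 → QR.
(32/107) = -1 → non-residue.
(71/107) = -1 → non-residue.
(83/107) = +1 → QR.
Total quadratic residues among the 5: 3.

3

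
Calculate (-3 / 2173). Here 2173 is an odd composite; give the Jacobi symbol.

1

First reduce: -3 ≡ 2170 (mod 2173).
Pull out 2: since 2173 ≡ 5 (mod 8), (2/2173) = -1.
Reciprocity: 1085 ≡ 1 and 2173 ≡ 1 (mod 4), so (1085/2173) = +(2173/1085).
Reduce top mod 1085: now compute (3/1085).
Reciprocity: 3 ≡ 3 and 1085 ≡ 1 (mod 4), so (3/1085) = +(1085/3).
Reduce top mod 3: now compute (2/3).
Pull out 2: since 3 ≡ 3 (mod 8), (2/3) = -1.
Reached (1/3) = 1. Collecting the sign flips along the way, the symbol is +1.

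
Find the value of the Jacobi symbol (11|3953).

1

Reciprocity: 11 ≡ 3 and 3953 ≡ 1 (mod 4), so (11/3953) = +(3953/11).
Reduce top mod 11: now compute (4/11).
Pull out 2^2: since 11 ≡ 3 (mod 8), (2/11) = -1, so (2/11)^2 = +1.
Reached (1/11) = 1. Collecting the sign flips along the way, the symbol is +1.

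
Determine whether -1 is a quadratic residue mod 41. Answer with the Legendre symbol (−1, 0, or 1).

Euler's criterion: (-1/41) ≡ 40^20 (mod 41).
40^2 ≡ 1 (mod 41)
40^4 ≡ 1 (mod 41)
40^8 ≡ 1 (mod 41)
40^16 ≡ 1 (mod 41)
40^20 = 40^(16+4) ≡ 1 (mod 41).
Result is 1, so (-1/41) = 1.

1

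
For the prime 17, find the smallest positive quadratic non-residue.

3

(2/17) = +1, so 2 is a residue.
(3/17) = −1, so 3 is the smallest positive non-residue mod 17.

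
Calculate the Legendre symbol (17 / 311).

Reciprocity: 17 ≡ 1 and 311 ≡ 3 (mod 4), so (17/311) = +(311/17).
Reduce top mod 17: now compute (5/17).
Reciprocity: 5 ≡ 1 and 17 ≡ 1 (mod 4), so (5/17) = +(17/5).
Reduce top mod 5: now compute (2/5).
Pull out 2: since 5 ≡ 5 (mod 8), (2/5) = -1.
Reached (1/5) = 1. Collecting the sign flips along the way, the symbol is -1.

-1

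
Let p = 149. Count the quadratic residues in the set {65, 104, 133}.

2

(65/149) = -1 → non-residue.
(104/149) = +1 → QR.
(133/149) = +1 → QR.
Total quadratic residues among the 3: 2.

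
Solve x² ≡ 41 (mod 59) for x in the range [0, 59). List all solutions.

10, 49

Since 59 ≡ 3 (mod 4), a square root of 41 is 41^((59+1)/4) = 41^15 mod 59.
Repeated squaring: 41^2≡29, 41^4≡15, 41^8≡48 (mod 59).
41^15 = 41^(8+4+2+1) ≡ 49 (mod 59).
Check: 49² = 2401 ≡ 41 (mod 59). The two roots are 10 and 49.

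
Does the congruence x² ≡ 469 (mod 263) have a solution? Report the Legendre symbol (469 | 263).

1

First reduce: 469 ≡ 206 (mod 263).
Pull out 2: since 263 ≡ 7 (mod 8), (2/263) = +1.
Reciprocity: 103 ≡ 3 and 263 ≡ 3 (mod 4), so (103/263) = −(263/103).
Reduce top mod 103: now compute (57/103).
Reciprocity: 57 ≡ 1 and 103 ≡ 3 (mod 4), so (57/103) = +(103/57).
Reduce top mod 57: now compute (46/57).
Pull out 2: since 57 ≡ 1 (mod 8), (2/57) = +1.
Reciprocity: 23 ≡ 3 and 57 ≡ 1 (mod 4), so (23/57) = +(57/23).
Reduce top mod 23: now compute (11/23).
Reciprocity: 11 ≡ 3 and 23 ≡ 3 (mod 4), so (11/23) = −(23/11).
Reduce top mod 11: now compute (1/11).
Reached (1/11) = 1. Collecting the sign flips along the way, the symbol is +1.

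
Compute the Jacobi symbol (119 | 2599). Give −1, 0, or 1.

-1

Reciprocity: 119 ≡ 3 and 2599 ≡ 3 (mod 4), so (119/2599) = −(2599/119).
Reduce top mod 119: now compute (100/119).
Pull out 2^2: since 119 ≡ 7 (mod 8), (2/119) = +1, so (2/119)^2 = +1.
Reciprocity: 25 ≡ 1 and 119 ≡ 3 (mod 4), so (25/119) = +(119/25).
Reduce top mod 25: now compute (19/25).
Reciprocity: 19 ≡ 3 and 25 ≡ 1 (mod 4), so (19/25) = +(25/19).
Reduce top mod 19: now compute (6/19).
Pull out 2: since 19 ≡ 3 (mod 8), (2/19) = -1.
Reciprocity: 3 ≡ 3 and 19 ≡ 3 (mod 4), so (3/19) = −(19/3).
Reduce top mod 3: now compute (1/3).
Reached (1/3) = 1. Collecting the sign flips along the way, the symbol is -1.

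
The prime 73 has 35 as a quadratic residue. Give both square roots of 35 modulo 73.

73 ≡ 1 (mod 4), so we find a root by search.
Trying successive values, 20² = 400 ≡ 35 (mod 73). The other root is 73 − 20 = 53.

20, 53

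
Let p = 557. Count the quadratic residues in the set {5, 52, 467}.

(5/557) = -1 → non-residue.
(52/557) = -1 → non-residue.
(467/557) = +1 → QR.
Total quadratic residues among the 3: 1.

1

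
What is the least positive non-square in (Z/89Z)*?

(2/89) = +1, so 2 is a residue.
(3/89) = −1, so 3 is the smallest positive non-residue mod 89.

3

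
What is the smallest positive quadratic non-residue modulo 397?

2

(2/397) = −1, so 2 is the smallest positive non-residue mod 397.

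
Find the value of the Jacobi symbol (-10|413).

1

First reduce: -10 ≡ 403 (mod 413).
Reciprocity: 403 ≡ 3 and 413 ≡ 1 (mod 4), so (403/413) = +(413/403).
Reduce top mod 403: now compute (10/403).
Pull out 2: since 403 ≡ 3 (mod 8), (2/403) = -1.
Reciprocity: 5 ≡ 1 and 403 ≡ 3 (mod 4), so (5/403) = +(403/5).
Reduce top mod 5: now compute (3/5).
Reciprocity: 3 ≡ 3 and 5 ≡ 1 (mod 4), so (3/5) = +(5/3).
Reduce top mod 3: now compute (2/3).
Pull out 2: since 3 ≡ 3 (mod 8), (2/3) = -1.
Reached (1/3) = 1. Collecting the sign flips along the way, the symbol is +1.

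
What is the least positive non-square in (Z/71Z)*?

7

(2/71) = +1, so 2 is a residue.
(3/71) = +1, so 3 is a residue.
(4/71) = +1, so 4 is a residue.
(5/71) = +1, so 5 is a residue.
(6/71) = +1, so 6 is a residue.
(7/71) = −1, so 7 is the smallest positive non-residue mod 71.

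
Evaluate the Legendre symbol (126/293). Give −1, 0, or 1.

Pull out 2: since 293 ≡ 5 (mod 8), (2/293) = -1.
Reciprocity: 63 ≡ 3 and 293 ≡ 1 (mod 4), so (63/293) = +(293/63).
Reduce top mod 63: now compute (41/63).
Reciprocity: 41 ≡ 1 and 63 ≡ 3 (mod 4), so (41/63) = +(63/41).
Reduce top mod 41: now compute (22/41).
Pull out 2: since 41 ≡ 1 (mod 8), (2/41) = +1.
Reciprocity: 11 ≡ 3 and 41 ≡ 1 (mod 4), so (11/41) = +(41/11).
Reduce top mod 11: now compute (8/11).
Pull out 2^3: since 11 ≡ 3 (mod 8), (2/11) = -1, so (2/11)^3 = -1.
Reached (1/11) = 1. Collecting the sign flips along the way, the symbol is +1.

1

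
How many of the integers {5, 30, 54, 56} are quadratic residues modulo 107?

2

(5/107) = -1 → non-residue.
(30/107) = +1 → QR.
(54/107) = -1 → non-residue.
(56/107) = +1 → QR.
Total quadratic residues among the 4: 2.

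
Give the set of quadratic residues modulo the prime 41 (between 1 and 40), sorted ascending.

Square k = 1,…,20 (k and 41−k give the same square):
1²=1, 2²=4, 3²=9, 4²=16, 5²=25, 6²=36, 7²≡8, 8²≡23, 9²≡40, 10²≡18, 11²≡39, 12²≡21, 13²≡5, 14²≡32, 15²≡20, 16²≡10, 17²≡2, 18²≡37, 19²≡33, 20²≡31 (mod 41).
So the quadratic residues mod 41 are {1, 2, 4, 5, 8, 9, 10, 16, 18, 20, 21, 23, 25, 31, 32, 33, 36, 37, 39, 40}.

1,2,4,5,8,9,10,16,18,20,21,23,25,31,32,33,36,37,39,40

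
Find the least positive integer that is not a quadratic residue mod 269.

(2/269) = −1, so 2 is the smallest positive non-residue mod 269.

2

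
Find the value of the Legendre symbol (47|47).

First reduce: 47 ≡ 0 (mod 47).
Top reduces to 0: gcd > 1, so the symbol is 0.

0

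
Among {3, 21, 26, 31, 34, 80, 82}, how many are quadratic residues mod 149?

4

(3/149) = -1 → non-residue.
(21/149) = -1 → non-residue.
(26/149) = +1 → QR.
(31/149) = +1 → QR.
(34/149) = -1 → non-residue.
(80/149) = +1 → QR.
(82/149) = +1 → QR.
Total quadratic residues among the 7: 4.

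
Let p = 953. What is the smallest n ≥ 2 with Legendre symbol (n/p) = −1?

(2/953) = +1, so 2 is a residue.
(3/953) = −1, so 3 is the smallest positive non-residue mod 953.

3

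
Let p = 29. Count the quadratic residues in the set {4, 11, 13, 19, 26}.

(4/29) = +1 → QR.
(11/29) = -1 → non-residue.
(13/29) = +1 → QR.
(19/29) = -1 → non-residue.
(26/29) = -1 → non-residue.
Total quadratic residues among the 5: 2.

2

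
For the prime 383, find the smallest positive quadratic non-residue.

5

(2/383) = +1, so 2 is a residue.
(3/383) = +1, so 3 is a residue.
(4/383) = +1, so 4 is a residue.
(5/383) = −1, so 5 is the smallest positive non-residue mod 383.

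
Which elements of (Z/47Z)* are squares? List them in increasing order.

Square k = 1,…,23 (k and 47−k give the same square):
1²=1, 2²=4, 3²=9, 4²=16, 5²=25, 6²=36, 7²≡2, 8²≡17, 9²≡34, 10²≡6, 11²≡27, 12²≡3, 13²≡28, 14²≡8, 15²≡37, 16²≡21, 17²≡7, 18²≡42, 19²≡32, 20²≡24, 21²≡18, 22²≡14, 23²≡12 (mod 47).
So the quadratic residues mod 47 are {1, 2, 3, 4, 6, 7, 8, 9, 12, 14, 16, 17, 18, 21, 24, 25, 27, 28, 32, 34, 36, 37, 42}.

1 2 3 4 6 7 8 9 12 14 16 17 18 21 24 25 27 28 32 34 36 37 42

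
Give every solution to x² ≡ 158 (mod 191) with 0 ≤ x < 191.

Since 191 ≡ 3 (mod 4), a square root of 158 is 158^((191+1)/4) = 158^48 mod 191.
Repeated squaring: 158^2≡134, 158^4≡2, 158^8≡4, 158^16≡16, 158^32≡65 (mod 191).
158^48 = 158^(32+16) ≡ 85 (mod 191).
Check: 85² = 7225 ≡ 158 (mod 191). The two roots are 85 and 106.

85, 106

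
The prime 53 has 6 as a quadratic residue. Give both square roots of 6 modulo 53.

53 ≡ 1 (mod 4), so we find a root by search.
Trying successive values, 18² = 324 ≡ 6 (mod 53). The other root is 53 − 18 = 35.

18, 35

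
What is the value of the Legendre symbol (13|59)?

-1

Reciprocity: 13 ≡ 1 and 59 ≡ 3 (mod 4), so (13/59) = +(59/13).
Reduce top mod 13: now compute (7/13).
Reciprocity: 7 ≡ 3 and 13 ≡ 1 (mod 4), so (7/13) = +(13/7).
Reduce top mod 7: now compute (6/7).
Pull out 2: since 7 ≡ 7 (mod 8), (2/7) = +1.
Reciprocity: 3 ≡ 3 and 7 ≡ 3 (mod 4), so (3/7) = −(7/3).
Reduce top mod 3: now compute (1/3).
Reached (1/3) = 1. Collecting the sign flips along the way, the symbol is -1.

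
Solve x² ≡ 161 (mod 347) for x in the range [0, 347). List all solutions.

94, 253

Since 347 ≡ 3 (mod 4), a square root of 161 is 161^((347+1)/4) = 161^87 mod 347.
Repeated squaring: 161^2≡243, 161^4≡59, 161^8≡11, 161^16≡121, 161^32≡67, 161^64≡325 (mod 347).
161^87 = 161^(64+16+4+2+1) ≡ 94 (mod 347).
Check: 94² = 8836 ≡ 161 (mod 347). The two roots are 94 and 253.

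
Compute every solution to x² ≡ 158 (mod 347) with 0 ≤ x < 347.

131, 216

Since 347 ≡ 3 (mod 4), a square root of 158 is 158^((347+1)/4) = 158^87 mod 347.
Repeated squaring: 158^2≡327, 158^4≡53, 158^8≡33, 158^16≡48, 158^32≡222, 158^64≡10 (mod 347).
158^87 = 158^(64+16+4+2+1) ≡ 131 (mod 347).
Check: 131² = 17161 ≡ 158 (mod 347). The two roots are 131 and 216.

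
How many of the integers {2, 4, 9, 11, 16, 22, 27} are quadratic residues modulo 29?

4

(2/29) = -1 → non-residue.
(4/29) = +1 → QR.
(9/29) = +1 → QR.
(11/29) = -1 → non-residue.
(16/29) = +1 → QR.
(22/29) = +1 → QR.
(27/29) = -1 → non-residue.
Total quadratic residues among the 7: 4.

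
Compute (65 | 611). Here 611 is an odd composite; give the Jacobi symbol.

0

Reciprocity: 65 ≡ 1 and 611 ≡ 3 (mod 4), so (65/611) = +(611/65).
Reduce top mod 65: now compute (26/65).
Pull out 2: since 65 ≡ 1 (mod 8), (2/65) = +1.
Reciprocity: 13 ≡ 1 and 65 ≡ 1 (mod 4), so (13/65) = +(65/13).
Reduce top mod 13: now compute (0/13).
Top reduces to 0: gcd > 1, so the symbol is 0.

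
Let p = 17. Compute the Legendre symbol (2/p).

Pull out 2: since 17 ≡ 1 (mod 8), (2/17) = +1.
Reached (1/17) = 1. Collecting the sign flips along the way, the symbol is +1.

1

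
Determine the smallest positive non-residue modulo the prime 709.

(2/709) = −1, so 2 is the smallest positive non-residue mod 709.

2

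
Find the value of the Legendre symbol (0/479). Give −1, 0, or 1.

0

Top reduces to 0: gcd > 1, so the symbol is 0.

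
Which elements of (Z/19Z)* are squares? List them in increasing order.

1, 4, 5, 6, 7, 9, 11, 16, 17

Square k = 1,…,9 (k and 19−k give the same square):
1²=1, 2²=4, 3²=9, 4²=16, 5²≡6, 6²≡17, 7²≡11, 8²≡7, 9²≡5 (mod 19).
So the quadratic residues mod 19 are {1, 4, 5, 6, 7, 9, 11, 16, 17}.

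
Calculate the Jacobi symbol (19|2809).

Reciprocity: 19 ≡ 3 and 2809 ≡ 1 (mod 4), so (19/2809) = +(2809/19).
Reduce top mod 19: now compute (16/19).
Pull out 2^4: since 19 ≡ 3 (mod 8), (2/19) = -1, so (2/19)^4 = +1.
Reached (1/19) = 1. Collecting the sign flips along the way, the symbol is +1.

1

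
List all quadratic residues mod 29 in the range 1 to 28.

1 4 5 6 7 9 13 16 20 22 23 24 25 28

Square k = 1,…,14 (k and 29−k give the same square):
1²=1, 2²=4, 3²=9, 4²=16, 5²=25, 6²≡7, 7²≡20, 8²≡6, 9²≡23, 10²≡13, 11²≡5, 12²≡28, 13²≡24, 14²≡22 (mod 29).
So the quadratic residues mod 29 are {1, 4, 5, 6, 7, 9, 13, 16, 20, 22, 23, 24, 25, 28}.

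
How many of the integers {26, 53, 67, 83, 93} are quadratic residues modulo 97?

(26/97) = -1 → non-residue.
(53/97) = +1 → QR.
(67/97) = -1 → non-residue.
(83/97) = -1 → non-residue.
(93/97) = +1 → QR.
Total quadratic residues among the 5: 2.

2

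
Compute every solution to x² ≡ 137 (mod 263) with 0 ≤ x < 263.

Since 263 ≡ 3 (mod 4), a square root of 137 is 137^((263+1)/4) = 137^66 mod 263.
Repeated squaring: 137^2≡96, 137^4≡11, 137^8≡121, 137^16≡176, 137^32≡205, 137^64≡208 (mod 263).
137^66 = 137^(64+2) ≡ 243 (mod 263).
Check: 243² = 59049 ≡ 137 (mod 263). The two roots are 20 and 243.

20, 243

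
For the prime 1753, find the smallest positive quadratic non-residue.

(2/1753) = +1, so 2 is a residue.
(3/1753) = +1, so 3 is a residue.
(4/1753) = +1, so 4 is a residue.
(5/1753) = −1, so 5 is the smallest positive non-residue mod 1753.

5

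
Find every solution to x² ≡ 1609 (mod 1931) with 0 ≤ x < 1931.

586, 1345

Since 1931 ≡ 3 (mod 4), a square root of 1609 is 1609^((1931+1)/4) = 1609^483 mod 1931.
Repeated squaring: 1609^2≡1341, 1609^4≡520, 1609^8≡60, 1609^16≡1669, 1609^32≡1059, 1609^64≡1501, 1609^128≡1455, 1609^256≡649 (mod 1931).
1609^483 = 1609^(256+128+64+32+2+1) ≡ 586 (mod 1931).
Check: 586² = 343396 ≡ 1609 (mod 1931). The two roots are 586 and 1345.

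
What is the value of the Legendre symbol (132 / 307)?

-1

Euler's criterion: (132/307) ≡ 132^153 (mod 307).
132^2 ≡ 232 (mod 307)
132^4 ≡ 99 (mod 307)
132^8 ≡ 284 (mod 307)
132^16 ≡ 222 (mod 307)
132^32 ≡ 164 (mod 307)
132^64 ≡ 187 (mod 307)
132^128 ≡ 278 (mod 307)
132^153 = 132^(128+16+8+1) ≡ 306 (mod 307).
Result is 306 ≡ −1, so (132/307) = −1.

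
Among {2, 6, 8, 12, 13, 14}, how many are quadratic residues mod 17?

3

(2/17) = +1 → QR.
(6/17) = -1 → non-residue.
(8/17) = +1 → QR.
(12/17) = -1 → non-residue.
(13/17) = +1 → QR.
(14/17) = -1 → non-residue.
Total quadratic residues among the 6: 3.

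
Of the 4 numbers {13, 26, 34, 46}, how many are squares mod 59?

(13/59) = -1 → non-residue.
(26/59) = +1 → QR.
(34/59) = -1 → non-residue.
(46/59) = +1 → QR.
Total quadratic residues among the 4: 2.

2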